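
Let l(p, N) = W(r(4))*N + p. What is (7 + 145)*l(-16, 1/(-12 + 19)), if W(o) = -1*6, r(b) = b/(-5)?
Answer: -17936/7 ≈ -2562.3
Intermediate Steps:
r(b) = -b/5 (r(b) = b*(-⅕) = -b/5)
W(o) = -6
l(p, N) = p - 6*N (l(p, N) = -6*N + p = p - 6*N)
(7 + 145)*l(-16, 1/(-12 + 19)) = (7 + 145)*(-16 - 6/(-12 + 19)) = 152*(-16 - 6/7) = 152*(-118/7) = -17936/7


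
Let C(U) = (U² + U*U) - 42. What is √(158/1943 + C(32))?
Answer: 806*√11658/1943 ≈ 44.789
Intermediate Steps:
C(U) = -42 + 2*U² (C(U) = (U² + U²) - 42 = 2*U² - 42 = -42 + 2*U²)
√(158/1943 + C(32)) = √(158/1943 + (-42 + 2*32²)) = √(158*(1/1943) + (-42 + 2*1024)) = √(158/1943 + (-42 + 2048)) = √(158/1943 + 2006) = √(3897816/1943) = 806*√11658/1943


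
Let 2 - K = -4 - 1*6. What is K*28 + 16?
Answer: 352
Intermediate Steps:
K = 12 (K = 2 - (-4 - 1*6) = 2 - (-4 - 6) = 2 - 1*(-10) = 2 + 10 = 12)
K*28 + 16 = 12*28 + 16 = 336 + 16 = 352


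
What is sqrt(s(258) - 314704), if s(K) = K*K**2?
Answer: 2*sqrt(4214702) ≈ 4105.9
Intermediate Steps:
s(K) = K**3
sqrt(s(258) - 314704) = sqrt(258**3 - 314704) = sqrt(17173512 - 314704) = sqrt(16858808) = 2*sqrt(4214702)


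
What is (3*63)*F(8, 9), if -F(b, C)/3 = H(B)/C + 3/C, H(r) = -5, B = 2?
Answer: 126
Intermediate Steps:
F(b, C) = 6/C (F(b, C) = -3*(-5/C + 3/C) = -(-6)/C = 6/C)
(3*63)*F(8, 9) = (3*63)*(6/9) = 189*(6*(⅑)) = 189*(⅔) = 126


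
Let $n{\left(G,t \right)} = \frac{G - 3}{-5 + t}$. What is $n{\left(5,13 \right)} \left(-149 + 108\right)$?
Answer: $- \frac{41}{4} \approx -10.25$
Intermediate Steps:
$n{\left(G,t \right)} = \frac{-3 + G}{-5 + t}$
$n{\left(5,13 \right)} \left(-149 + 108\right) = \frac{-3 + 5}{-5 + 13} \left(-149 + 108\right) = \frac{1}{8} \cdot 2 \left(-41\right) = \frac{1}{4} \left(-41\right) = - \frac{41}{4}$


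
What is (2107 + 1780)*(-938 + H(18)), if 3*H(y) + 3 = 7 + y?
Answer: -10852504/3 ≈ -3.6175e+6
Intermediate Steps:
H(y) = 4/3 + y/3 (H(y) = -1 + (7 + y)/3 = -1 + (7/3 + y/3) = 4/3 + y/3)
(2107 + 1780)*(-938 + H(18)) = (2107 + 1780)*(-938 + (4/3 + (1/3)*18)) = 3887*(-938 + (4/3 + 6)) = 3887*(-938 + 22/3) = 3887*(-2792/3) = -10852504/3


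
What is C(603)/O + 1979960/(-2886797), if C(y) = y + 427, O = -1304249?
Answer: -2585334250950/3765102100453 ≈ -0.68666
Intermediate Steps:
C(y) = 427 + y
C(603)/O + 1979960/(-2886797) = (427 + 603)/(-1304249) + 1979960/(-2886797) = 1030*(-1/1304249) + 1979960*(-1/2886797) = -1030/1304249 - 1979960/2886797 = -2585334250950/3765102100453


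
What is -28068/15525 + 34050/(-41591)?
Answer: -565334146/215233425 ≈ -2.6266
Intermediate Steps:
-28068/15525 + 34050/(-41591) = -28068*1/15525 + 34050*(-1/41591) = -9356/5175 - 34050/41591 = -565334146/215233425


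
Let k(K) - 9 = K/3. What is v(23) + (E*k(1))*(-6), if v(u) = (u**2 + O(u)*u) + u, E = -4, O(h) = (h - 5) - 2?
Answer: 1144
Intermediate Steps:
O(h) = -7 + h (O(h) = (-5 + h) - 2 = -7 + h)
k(K) = 9 + K/3
v(u) = u + u**2 + u*(-7 + u) (v(u) = (u**2 + (-7 + u)*u) + u = (u**2 + u*(-7 + u)) + u = u + u**2 + u*(-7 + u))
v(23) + (E*k(1))*(-6) = 2*23*(-3 + 23) - 4*(9 + (1/3)*1)*(-6) = 2*23*20 - 4*(9 + 1/3)*(-6) = 920 - 4*28/3*(-6) = 920 - 112/3*(-6) = 920 + 224 = 1144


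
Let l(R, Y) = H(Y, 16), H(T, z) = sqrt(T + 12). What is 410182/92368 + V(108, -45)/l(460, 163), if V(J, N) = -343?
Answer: 8917/2008 - 49*sqrt(7)/5 ≈ -21.488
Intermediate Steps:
H(T, z) = sqrt(12 + T)
l(R, Y) = sqrt(12 + Y)
410182/92368 + V(108, -45)/l(460, 163) = 410182/92368 - 343/sqrt(12 + 163) = 410182*(1/92368) - 343*sqrt(7)/35 = 8917/2008 - 343*sqrt(7)/35 = 8917/2008 - 49*sqrt(7)/5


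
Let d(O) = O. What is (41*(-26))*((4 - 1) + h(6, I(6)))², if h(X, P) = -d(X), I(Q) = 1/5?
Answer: -9594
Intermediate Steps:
I(Q) = ⅕
h(X, P) = -X
(41*(-26))*((4 - 1) + h(6, I(6)))² = (41*(-26))*((4 - 1) - 1*6)² = -1066*(3 - 6)² = -1066*(-3)² = -1066*9 = -9594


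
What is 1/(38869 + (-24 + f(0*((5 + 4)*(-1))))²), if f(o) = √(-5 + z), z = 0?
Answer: I/(16*(3*√5 + 2465*I)) ≈ 2.5355e-5 + 6.9e-8*I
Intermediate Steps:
f(o) = I*√5 (f(o) = √(-5 + 0) = √(-5) = I*√5)
1/(38869 + (-24 + f(0*((5 + 4)*(-1))))²) = 1/(38869 + (-24 + I*√5)²)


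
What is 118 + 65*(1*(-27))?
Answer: -1637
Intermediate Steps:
118 + 65*(1*(-27)) = 118 + 65*(-27) = 118 - 1755 = -1637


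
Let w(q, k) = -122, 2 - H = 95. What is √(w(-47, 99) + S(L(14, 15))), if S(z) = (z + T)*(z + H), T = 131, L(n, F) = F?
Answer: I*√11510 ≈ 107.28*I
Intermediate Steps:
H = -93 (H = 2 - 1*95 = 2 - 95 = -93)
S(z) = (-93 + z)*(131 + z) (S(z) = (z + 131)*(z - 93) = (131 + z)*(-93 + z) = (-93 + z)*(131 + z))
√(w(-47, 99) + S(L(14, 15))) = √(-122 + (-12183 + 15² + 38*15)) = √(-122 + (-12183 + 225 + 570)) = √(-122 - 11388) = √(-11510) = I*√11510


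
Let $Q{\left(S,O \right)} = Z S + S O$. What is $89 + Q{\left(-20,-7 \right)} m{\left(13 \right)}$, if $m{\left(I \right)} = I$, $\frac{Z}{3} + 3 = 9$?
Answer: $-2771$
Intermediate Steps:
$Z = 18$ ($Z = -9 + 3 \cdot 9 = -9 + 27 = 18$)
$Q{\left(S,O \right)} = 18 S + O S$ ($Q{\left(S,O \right)} = 18 S + S O = 18 S + O S$)
$89 + Q{\left(-20,-7 \right)} m{\left(13 \right)} = 89 + - 20 \left(18 - 7\right) 13 = 89 + \left(-20\right) 11 \cdot 13 = 89 - 2860 = -2771$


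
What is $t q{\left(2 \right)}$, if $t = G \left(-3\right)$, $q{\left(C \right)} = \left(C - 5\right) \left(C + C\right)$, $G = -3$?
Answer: $-108$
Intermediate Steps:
$q{\left(C \right)} = 2 C \left(-5 + C\right)$ ($q{\left(C \right)} = \left(-5 + C\right) 2 C = 2 C \left(-5 + C\right)$)
$t = 9$ ($t = \left(-3\right) \left(-3\right) = 9$)
$t q{\left(2 \right)} = 9 \cdot 2 \cdot 2 \left(-5 + 2\right) = 9 \cdot 2 \cdot 2 \left(-3\right) = 9 \left(-12\right) = -108$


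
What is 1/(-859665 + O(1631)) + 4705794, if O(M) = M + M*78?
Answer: 3439069547903/730816 ≈ 4.7058e+6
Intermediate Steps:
O(M) = 79*M (O(M) = M + 78*M = 79*M)
1/(-859665 + O(1631)) + 4705794 = 1/(-859665 + 79*1631) + 4705794 = 1/(-859665 + 128849) + 4705794 = 1/(-730816) + 4705794 = -1/730816 + 4705794 = 3439069547903/730816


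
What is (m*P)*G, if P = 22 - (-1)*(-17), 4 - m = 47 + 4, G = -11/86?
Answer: 2585/86 ≈ 30.058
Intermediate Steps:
G = -11/86 (G = -11*1/86 = -11/86 ≈ -0.12791)
m = -47 (m = 4 - (47 + 4) = 4 - 1*51 = 4 - 51 = -47)
P = 5 (P = 22 - 1*17 = 22 - 17 = 5)
(m*P)*G = -47*5*(-11/86) = -235*(-11/86) = 2585/86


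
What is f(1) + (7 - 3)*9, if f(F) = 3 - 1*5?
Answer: 34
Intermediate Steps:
f(F) = -2 (f(F) = 3 - 5 = -2)
f(1) + (7 - 3)*9 = -2 + (7 - 3)*9 = -2 + 4*9 = -2 + 36 = 34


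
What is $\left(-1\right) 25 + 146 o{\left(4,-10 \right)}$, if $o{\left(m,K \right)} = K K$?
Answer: $14575$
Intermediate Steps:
$o{\left(m,K \right)} = K^{2}$
$\left(-1\right) 25 + 146 o{\left(4,-10 \right)} = \left(-1\right) 25 + 146 \left(-10\right)^{2} = -25 + 146 \cdot 100 = -25 + 14600 = 14575$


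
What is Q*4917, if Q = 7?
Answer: 34419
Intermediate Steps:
Q*4917 = 7*4917 = 34419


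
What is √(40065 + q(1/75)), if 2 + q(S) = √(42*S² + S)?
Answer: √(1001575 + √13)/5 ≈ 200.16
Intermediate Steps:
q(S) = -2 + √(S + 42*S²) (q(S) = -2 + √(42*S² + S) = -2 + √(S + 42*S²))
√(40065 + q(1/75)) = √(40065 + (-2 + √((1 + 42/75)/75))) = √(40065 + (-2 + √((1 + 42*(1/75))/75))) = √(40065 + (-2 + √((1 + 14/25)/75))) = √(40065 + (-2 + √((1/75)*(39/25)))) = √(40065 + (-2 + √(13/625))) = √(40065 + (-2 + √13/25)) = √(40063 + √13/25)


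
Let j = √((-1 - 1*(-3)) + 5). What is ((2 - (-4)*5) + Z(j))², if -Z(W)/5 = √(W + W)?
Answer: (22 - 5*√2*7^(¼))² ≈ 110.22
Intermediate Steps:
j = √7 (j = √((-1 + 3) + 5) = √(2 + 5) = √7 ≈ 2.6458)
Z(W) = -5*√2*√W (Z(W) = -5*√(W + W) = -5*√2*√W)
((2 - (-4)*5) + Z(j))² = ((2 - (-4)*5) - 5*√2*√(√7))² = ((2 - 1*(-20)) - 5*√2*7^(¼))² = ((2 + 20) - 5*√2*7^(¼))² = (22 - 5*√2*7^(¼))²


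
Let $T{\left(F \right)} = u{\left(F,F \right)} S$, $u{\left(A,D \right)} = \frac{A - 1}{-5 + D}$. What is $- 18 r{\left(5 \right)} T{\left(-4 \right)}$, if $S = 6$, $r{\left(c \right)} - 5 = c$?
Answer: $-600$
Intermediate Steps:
$r{\left(c \right)} = 5 + c$
$u{\left(A,D \right)} = \frac{-1 + A}{-5 + D}$
$T{\left(F \right)} = \frac{6 \left(-1 + F\right)}{-5 + F}$ ($T{\left(F \right)} = \frac{-1 + F}{-5 + F} 6 = \frac{6 \left(-1 + F\right)}{-5 + F}$)
$- 18 r{\left(5 \right)} T{\left(-4 \right)} = - 18 \left(5 + 5\right) \frac{6 \left(-1 - 4\right)}{-5 - 4} = \left(-18\right) 10 \cdot 6 \frac{1}{-9} \left(-5\right) = - 180 \cdot 6 \left(- \frac{1}{9}\right) \left(-5\right) = \left(-180\right) \frac{10}{3} = -600$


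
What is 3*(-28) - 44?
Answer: -128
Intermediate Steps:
3*(-28) - 44 = -84 - 44 = -128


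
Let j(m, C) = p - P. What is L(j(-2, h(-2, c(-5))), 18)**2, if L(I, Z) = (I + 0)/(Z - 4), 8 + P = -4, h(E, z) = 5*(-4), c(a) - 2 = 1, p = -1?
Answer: 121/196 ≈ 0.61735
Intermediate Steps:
c(a) = 3 (c(a) = 2 + 1 = 3)
h(E, z) = -20
P = -12 (P = -8 - 4 = -12)
j(m, C) = 11 (j(m, C) = -1 - 1*(-12) = -1 + 12 = 11)
L(I, Z) = I/(-4 + Z)
L(j(-2, h(-2, c(-5))), 18)**2 = (11/(-4 + 18))**2 = (11/14)**2 = 121/196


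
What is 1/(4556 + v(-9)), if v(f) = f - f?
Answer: 1/4556 ≈ 0.00021949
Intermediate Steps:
v(f) = 0
1/(4556 + v(-9)) = 1/(4556 + 0) = 1/4556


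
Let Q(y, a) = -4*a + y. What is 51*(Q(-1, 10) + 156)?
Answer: 5865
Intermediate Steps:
Q(y, a) = y - 4*a
51*(Q(-1, 10) + 156) = 51*((-1 - 4*10) + 156) = 51*((-1 - 40) + 156) = 51*(-41 + 156) = 51*115 = 5865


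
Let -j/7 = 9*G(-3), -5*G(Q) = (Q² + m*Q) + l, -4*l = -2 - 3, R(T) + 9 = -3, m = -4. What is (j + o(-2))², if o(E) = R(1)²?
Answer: 72029169/400 ≈ 1.8007e+5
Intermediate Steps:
R(T) = -12 (R(T) = -9 - 3 = -12)
l = 5/4 (l = -(-2 - 3)/4 = -¼*(-5) = 5/4 ≈ 1.2500)
G(Q) = -¼ - Q²/5 + 4*Q/5 (G(Q) = -((Q² - 4*Q) + 5/4)/5 = -(5/4 + Q² - 4*Q)/5 = -¼ - Q²/5 + 4*Q/5)
o(E) = 144 (o(E) = (-12)² = 144)
j = 5607/20 (j = -63*(-¼ - ⅕*(-3)² + (⅘)*(-3)) = -63*(-¼ - ⅕*9 - 12/5) = -63*(-¼ - 9/5 - 12/5) = -63*(-89)/20 = -7*(-801/20) = 5607/20 ≈ 280.35)
(j + o(-2))² = (5607/20 + 144)² = (8487/20)² = 72029169/400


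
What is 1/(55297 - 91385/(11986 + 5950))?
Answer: 17936/991715607 ≈ 1.8086e-5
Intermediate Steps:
1/(55297 - 91385/(11986 + 5950)) = 1/(55297 - 91385/17936) = 1/(991715607/17936) = 17936/991715607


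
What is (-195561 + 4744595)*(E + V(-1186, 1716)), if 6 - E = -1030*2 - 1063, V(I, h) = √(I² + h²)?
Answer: 14233927386 + 9098068*√1087813 ≈ 2.3723e+10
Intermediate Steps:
E = 3129 (E = 6 - (-1030*2 - 1063) = 6 - (-2060 - 1063) = 6 - 1*(-3123) = 6 + 3123 = 3129)
(-195561 + 4744595)*(E + V(-1186, 1716)) = (-195561 + 4744595)*(3129 + √((-1186)² + 1716²)) = 4549034*(3129 + √(1406596 + 2944656)) = 4549034*(3129 + √4351252) = 4549034*(3129 + 2*√1087813) = 14233927386 + 9098068*√1087813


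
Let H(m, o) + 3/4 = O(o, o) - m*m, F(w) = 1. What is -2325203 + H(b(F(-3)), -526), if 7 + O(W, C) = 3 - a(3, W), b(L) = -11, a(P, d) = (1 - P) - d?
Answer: -9303411/4 ≈ -2.3259e+6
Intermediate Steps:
a(P, d) = 1 - P - d
O(W, C) = -2 + W (O(W, C) = -7 + (3 - (1 - 1*3 - W)) = -7 + (3 - (1 - 3 - W)) = -7 + (3 - (-2 - W)) = -7 + (3 + (2 + W)) = -7 + (5 + W) = -2 + W)
H(m, o) = -11/4 + o - m² (H(m, o) = -¾ + ((-2 + o) - m*m) = -¾ + ((-2 + o) - m²) = -¾ + (-2 + o - m²) = -11/4 + o - m²)
-2325203 + H(b(F(-3)), -526) = -2325203 + (-11/4 - 526 - 1*(-11)²) = -2325203 + (-11/4 - 526 - 1*121) = -2325203 + (-11/4 - 526 - 121) = -2325203 - 2599/4 = -9303411/4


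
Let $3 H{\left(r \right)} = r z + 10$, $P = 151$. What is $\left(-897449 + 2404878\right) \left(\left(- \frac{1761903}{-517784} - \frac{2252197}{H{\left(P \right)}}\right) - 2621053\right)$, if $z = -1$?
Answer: $- \frac{94394168417060491595}{24335848} \approx -3.8788 \cdot 10^{12}$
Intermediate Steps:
$H{\left(r \right)} = \frac{10}{3} - \frac{r}{3}$ ($H{\left(r \right)} = \frac{r \left(-1\right) + 10}{3} = \frac{- r + 10}{3} = \frac{10 - r}{3} = \frac{10}{3} - \frac{r}{3}$)
$\left(-897449 + 2404878\right) \left(\left(- \frac{1761903}{-517784} - \frac{2252197}{H{\left(P \right)}}\right) - 2621053\right) = \left(-897449 + 2404878\right) \left(\left(- \frac{1761903}{-517784} - \frac{2252197}{\frac{10}{3} - \frac{151}{3}}\right) - 2621053\right) = 1507429 \left(\left(\left(-1761903\right) \left(- \frac{1}{517784}\right) - \frac{2252197}{\frac{10}{3} - \frac{151}{3}}\right) - 2621053\right) = 1507429 \left(\left(\frac{1761903}{517784} - \frac{2252197}{-47}\right) - 2621053\right) = 1507429 \left(\left(\frac{1761903}{517784} - - \frac{2252197}{47}\right) - 2621053\right) = 1507429 \left(\left(\frac{1761903}{517784} + \frac{2252197}{47}\right) - 2621053\right) = 1507429 \left(\frac{1166234380889}{24335848} - 2621053\right) = 1507429 \left(- \frac{62619313027055}{24335848}\right) = - \frac{94394168417060491595}{24335848}$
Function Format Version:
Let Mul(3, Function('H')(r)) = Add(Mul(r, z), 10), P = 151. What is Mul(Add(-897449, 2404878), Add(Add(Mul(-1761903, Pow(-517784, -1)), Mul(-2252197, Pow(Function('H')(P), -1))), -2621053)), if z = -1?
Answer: Rational(-94394168417060491595, 24335848) ≈ -3.8788e+12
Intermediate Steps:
Function('H')(r) = Add(Rational(10, 3), Mul(Rational(-1, 3), r)) (Function('H')(r) = Mul(Rational(1, 3), Add(Mul(r, -1), 10)) = Mul(Rational(1, 3), Add(Mul(-1, r), 10)) = Mul(Rational(1, 3), Add(10, Mul(-1, r))) = Add(Rational(10, 3), Mul(Rational(-1, 3), r)))
Mul(Add(-897449, 2404878), Add(Add(Mul(-1761903, Pow(-517784, -1)), Mul(-2252197, Pow(Function('H')(P), -1))), -2621053)) = Mul(Add(-897449, 2404878), Add(Add(Mul(-1761903, Pow(-517784, -1)), Mul(-2252197, Pow(Add(Rational(10, 3), Mul(Rational(-1, 3), 151)), -1))), -2621053)) = Mul(1507429, Add(Add(Mul(-1761903, Rational(-1, 517784)), Mul(-2252197, Pow(Add(Rational(10, 3), Rational(-151, 3)), -1))), -2621053)) = Mul(1507429, Add(Add(Rational(1761903, 517784), Mul(-2252197, Pow(-47, -1))), -2621053)) = Mul(1507429, Add(Add(Rational(1761903, 517784), Mul(-2252197, Rational(-1, 47))), -2621053)) = Mul(1507429, Add(Add(Rational(1761903, 517784), Rational(2252197, 47)), -2621053)) = Mul(1507429, Add(Rational(1166234380889, 24335848), -2621053)) = Mul(1507429, Rational(-62619313027055, 24335848)) = Rational(-94394168417060491595, 24335848)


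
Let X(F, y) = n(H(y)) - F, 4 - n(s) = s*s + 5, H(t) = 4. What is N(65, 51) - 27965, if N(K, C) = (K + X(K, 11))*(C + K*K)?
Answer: -100657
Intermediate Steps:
n(s) = -1 - s² (n(s) = 4 - (s*s + 5) = 4 - (s² + 5) = 4 - (5 + s²) = 4 + (-5 - s²) = -1 - s²)
X(F, y) = -17 - F (X(F, y) = (-1 - 1*4²) - F = (-1 - 1*16) - F = (-1 - 16) - F = -17 - F)
N(K, C) = -17*C - 17*K² (N(K, C) = (K + (-17 - K))*(C + K*K) = -17*(C + K²) = -17*C - 17*K²)
N(65, 51) - 27965 = (-17*51 - 17*65²) - 27965 = (-867 - 17*4225) - 27965 = (-867 - 71825) - 27965 = -72692 - 27965 = -100657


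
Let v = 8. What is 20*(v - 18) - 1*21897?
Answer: -22097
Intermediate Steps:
20*(v - 18) - 1*21897 = 20*(8 - 18) - 1*21897 = 20*(-10) - 21897 = -200 - 21897 = -22097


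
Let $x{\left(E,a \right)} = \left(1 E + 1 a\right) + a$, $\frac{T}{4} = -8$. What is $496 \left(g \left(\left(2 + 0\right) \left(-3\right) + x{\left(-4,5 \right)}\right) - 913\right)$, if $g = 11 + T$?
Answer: $-452848$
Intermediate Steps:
$T = -32$ ($T = 4 \left(-8\right) = -32$)
$x{\left(E,a \right)} = E + 2 a$ ($x{\left(E,a \right)} = \left(E + a\right) + a = E + 2 a$)
$g = -21$ ($g = 11 - 32 = -21$)
$496 \left(g \left(\left(2 + 0\right) \left(-3\right) + x{\left(-4,5 \right)}\right) - 913\right) = 496 \left(- 21 \left(\left(2 + 0\right) \left(-3\right) + \left(-4 + 2 \cdot 5\right)\right) - 913\right) = 496 \left(- 21 \left(2 \left(-3\right) + \left(-4 + 10\right)\right) - 913\right) = 496 \left(- 21 \left(-6 + 6\right) - 913\right) = 496 \left(\left(-21\right) 0 - 913\right) = 496 \left(0 - 913\right) = 496 \left(-913\right) = -452848$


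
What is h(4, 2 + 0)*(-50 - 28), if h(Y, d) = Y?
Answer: -312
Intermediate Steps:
h(4, 2 + 0)*(-50 - 28) = 4*(-50 - 28) = 4*(-78) = -312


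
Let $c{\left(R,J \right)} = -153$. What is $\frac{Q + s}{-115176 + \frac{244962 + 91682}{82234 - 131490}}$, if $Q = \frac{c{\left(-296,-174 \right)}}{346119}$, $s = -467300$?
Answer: $\frac{663894569538614}{163640612686525} \approx 4.057$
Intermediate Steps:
$Q = - \frac{51}{115373}$ ($Q = - \frac{153}{346119} = \left(-153\right) \frac{1}{346119} = - \frac{51}{115373} \approx -0.00044204$)
$\frac{Q + s}{-115176 + \frac{244962 + 91682}{82234 - 131490}} = \frac{- \frac{51}{115373} - 467300}{-115176 + \frac{244962 + 91682}{82234 - 131490}} = - \frac{53913802951}{115373 \left(-115176 + \frac{336644}{-49256}\right)} = - \frac{53913802951}{115373 \left(-115176 + 336644 \left(- \frac{1}{49256}\right)\right)} = - \frac{53913802951}{115373 \left(-115176 - \frac{84161}{12314}\right)} = - \frac{53913802951}{115373 \left(- \frac{1418361425}{12314}\right)} = \left(- \frac{53913802951}{115373}\right) \left(- \frac{12314}{1418361425}\right) = \frac{663894569538614}{163640612686525}$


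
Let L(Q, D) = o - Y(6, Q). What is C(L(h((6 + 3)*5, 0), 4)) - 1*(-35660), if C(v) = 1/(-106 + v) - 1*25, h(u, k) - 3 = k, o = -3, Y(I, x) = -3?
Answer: 3777309/106 ≈ 35635.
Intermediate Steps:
h(u, k) = 3 + k
L(Q, D) = 0 (L(Q, D) = -3 - 1*(-3) = -3 + 3 = 0)
C(v) = -25 + 1/(-106 + v) (C(v) = 1/(-106 + v) - 25 = -25 + 1/(-106 + v))
C(L(h((6 + 3)*5, 0), 4)) - 1*(-35660) = (2651 - 25*0)/(-106 + 0) - 1*(-35660) = (2651 + 0)/(-106) + 35660 = -1/106*2651 + 35660 = -2651/106 + 35660 = 3777309/106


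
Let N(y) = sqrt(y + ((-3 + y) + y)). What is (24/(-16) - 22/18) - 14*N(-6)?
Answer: -49/18 - 14*I*sqrt(21) ≈ -2.7222 - 64.156*I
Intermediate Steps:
N(y) = sqrt(-3 + 3*y) (N(y) = sqrt(y + (-3 + 2*y)) = sqrt(-3 + 3*y))
(24/(-16) - 22/18) - 14*N(-6) = (24/(-16) - 22/18) - 14*sqrt(-3 + 3*(-6)) = (24*(-1/16) - 22*1/18) - 14*sqrt(-3 - 18) = (-3/2 - 11/9) - 14*I*sqrt(21) = -49/18 - 14*I*sqrt(21)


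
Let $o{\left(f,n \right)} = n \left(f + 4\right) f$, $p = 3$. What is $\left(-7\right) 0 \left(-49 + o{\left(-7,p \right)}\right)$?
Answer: $0$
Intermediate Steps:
$o{\left(f,n \right)} = f n \left(4 + f\right)$ ($o{\left(f,n \right)} = n \left(4 + f\right) f = f n \left(4 + f\right)$)
$\left(-7\right) 0 \left(-49 + o{\left(-7,p \right)}\right) = \left(-7\right) 0 \left(-49 - 21 \left(4 - 7\right)\right) = 0 \left(-49 - 21 \left(-3\right)\right) = 0 \left(-49 + 63\right) = 0 \cdot 14 = 0$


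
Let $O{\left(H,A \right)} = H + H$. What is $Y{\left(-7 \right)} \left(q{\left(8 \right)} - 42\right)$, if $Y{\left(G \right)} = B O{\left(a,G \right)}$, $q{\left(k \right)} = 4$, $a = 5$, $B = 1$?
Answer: $-380$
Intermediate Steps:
$O{\left(H,A \right)} = 2 H$
$Y{\left(G \right)} = 10$ ($Y{\left(G \right)} = 1 \cdot 2 \cdot 5 = 1 \cdot 10 = 10$)
$Y{\left(-7 \right)} \left(q{\left(8 \right)} - 42\right) = 10 \left(4 - 42\right) = 10 \left(-38\right) = -380$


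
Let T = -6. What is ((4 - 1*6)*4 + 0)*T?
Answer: 48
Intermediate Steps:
((4 - 1*6)*4 + 0)*T = ((4 - 1*6)*4 + 0)*(-6) = ((4 - 6)*4 + 0)*(-6) = (-2*4 + 0)*(-6) = (-8 + 0)*(-6) = -8*(-6) = 48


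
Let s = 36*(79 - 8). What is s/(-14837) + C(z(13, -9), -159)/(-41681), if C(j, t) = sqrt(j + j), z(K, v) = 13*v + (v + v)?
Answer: -2556/14837 - 3*I*sqrt(30)/41681 ≈ -0.17227 - 0.00039422*I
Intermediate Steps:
z(K, v) = 15*v (z(K, v) = 13*v + 2*v = 15*v)
s = 2556 (s = 36*71 = 2556)
C(j, t) = sqrt(2)*sqrt(j) (C(j, t) = sqrt(2*j) = sqrt(2)*sqrt(j))
s/(-14837) + C(z(13, -9), -159)/(-41681) = 2556/(-14837) + (sqrt(2)*sqrt(15*(-9)))/(-41681) = 2556*(-1/14837) + (sqrt(2)*sqrt(-135))*(-1/41681) = -2556/14837 + (sqrt(2)*(3*I*sqrt(15)))*(-1/41681) = -2556/14837 + (3*I*sqrt(30))*(-1/41681) = -2556/14837 - 3*I*sqrt(30)/41681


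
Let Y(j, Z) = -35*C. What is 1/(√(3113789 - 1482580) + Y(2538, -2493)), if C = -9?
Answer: -315/1531984 + √1631209/1531984 ≈ 0.00062807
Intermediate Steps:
Y(j, Z) = 315 (Y(j, Z) = -35*(-9) = 315)
1/(√(3113789 - 1482580) + Y(2538, -2493)) = 1/(√(3113789 - 1482580) + 315) = 1/(√1631209 + 315) = 1/(315 + √1631209)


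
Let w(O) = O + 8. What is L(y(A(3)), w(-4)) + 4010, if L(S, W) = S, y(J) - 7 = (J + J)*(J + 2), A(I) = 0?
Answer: 4017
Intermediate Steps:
y(J) = 7 + 2*J*(2 + J) (y(J) = 7 + (J + J)*(J + 2) = 7 + (2*J)*(2 + J) = 7 + 2*J*(2 + J))
w(O) = 8 + O
L(y(A(3)), w(-4)) + 4010 = (7 + 2*0² + 4*0) + 4010 = (7 + 2*0 + 0) + 4010 = (7 + 0 + 0) + 4010 = 7 + 4010 = 4017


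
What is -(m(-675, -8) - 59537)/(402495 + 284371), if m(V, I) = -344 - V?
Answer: 29603/343433 ≈ 0.086197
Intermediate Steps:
-(m(-675, -8) - 59537)/(402495 + 284371) = -((-344 - 1*(-675)) - 59537)/(402495 + 284371) = -((-344 + 675) - 59537)/686866 = -(331 - 59537)/686866 = -(-59206)/686866 = -1*(-29603/343433) = 29603/343433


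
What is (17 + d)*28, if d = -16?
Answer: 28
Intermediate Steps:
(17 + d)*28 = (17 - 16)*28 = 1*28 = 28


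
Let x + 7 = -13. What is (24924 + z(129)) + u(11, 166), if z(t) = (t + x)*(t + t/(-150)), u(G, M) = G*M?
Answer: 2035863/50 ≈ 40717.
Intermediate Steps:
x = -20 (x = -7 - 13 = -20)
z(t) = 149*t*(-20 + t)/150 (z(t) = (t - 20)*(t + t/(-150)) = (-20 + t)*(t + t*(-1/150)) = (-20 + t)*(t - t/150) = (-20 + t)*(149*t/150) = 149*t*(-20 + t)/150)
(24924 + z(129)) + u(11, 166) = (24924 + (149/150)*129*(-20 + 129)) + 11*166 = (24924 + (149/150)*129*109) + 1826 = (24924 + 698363/50) + 1826 = 1944563/50 + 1826 = 2035863/50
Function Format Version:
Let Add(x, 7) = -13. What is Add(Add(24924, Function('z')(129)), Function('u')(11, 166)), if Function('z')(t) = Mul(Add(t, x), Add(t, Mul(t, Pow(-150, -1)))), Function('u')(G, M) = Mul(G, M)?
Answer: Rational(2035863, 50) ≈ 40717.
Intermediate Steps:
x = -20 (x = Add(-7, -13) = -20)
Function('z')(t) = Mul(Rational(149, 150), t, Add(-20, t)) (Function('z')(t) = Mul(Add(t, -20), Add(t, Mul(t, Pow(-150, -1)))) = Mul(Add(-20, t), Add(t, Mul(t, Rational(-1, 150)))) = Mul(Add(-20, t), Add(t, Mul(Rational(-1, 150), t))) = Mul(Add(-20, t), Mul(Rational(149, 150), t)) = Mul(Rational(149, 150), t, Add(-20, t)))
Add(Add(24924, Function('z')(129)), Function('u')(11, 166)) = Add(Add(24924, Mul(Rational(149, 150), 129, Add(-20, 129))), Mul(11, 166)) = Add(Add(24924, Mul(Rational(149, 150), 129, 109)), 1826) = Add(Add(24924, Rational(698363, 50)), 1826) = Add(Rational(1944563, 50), 1826) = Rational(2035863, 50)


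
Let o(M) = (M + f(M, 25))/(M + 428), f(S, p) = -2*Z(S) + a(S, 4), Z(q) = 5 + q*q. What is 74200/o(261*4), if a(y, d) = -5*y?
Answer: -54611200/1092029 ≈ -50.009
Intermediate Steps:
Z(q) = 5 + q²
f(S, p) = -10 - 5*S - 2*S² (f(S, p) = -2*(5 + S²) - 5*S = (-10 - 2*S²) - 5*S = -10 - 5*S - 2*S²)
o(M) = (-10 - 4*M - 2*M²)/(428 + M) (o(M) = (M + (-10 - 5*M - 2*M²))/(M + 428) = (-10 - 4*M - 2*M²)/(428 + M))
74200/o(261*4) = 74200/((2*(-5 - (261*4)² - 522*4)/(428 + 261*4))) = 74200/((2*(-5 - 1*1044² - 2*1044)/(428 + 1044))) = 74200/((2*(-5 - 1*1089936 - 2088)/1472)) = 74200/((2*(1/1472)*(-5 - 1089936 - 2088))) = 74200/((2*(1/1472)*(-1092029))) = 74200/(-1092029/736) = 74200*(-736/1092029) = -54611200/1092029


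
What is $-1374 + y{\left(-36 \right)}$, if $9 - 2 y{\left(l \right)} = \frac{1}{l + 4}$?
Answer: $- \frac{87647}{64} \approx -1369.5$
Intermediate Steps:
$y{\left(l \right)} = \frac{9}{2} - \frac{1}{2 \left(4 + l\right)}$ ($y{\left(l \right)} = \frac{9}{2} - \frac{1}{2 \left(l + 4\right)} = \frac{9}{2} - \frac{1}{2 \left(4 + l\right)}$)
$-1374 + y{\left(-36 \right)} = -1374 + \frac{35 + 9 \left(-36\right)}{2 \left(4 - 36\right)} = -1374 + \frac{35 - 324}{2 \left(-32\right)} = -1374 + \frac{1}{2} \left(- \frac{1}{32}\right) \left(-289\right) = -1374 + \frac{289}{64} = - \frac{87647}{64}$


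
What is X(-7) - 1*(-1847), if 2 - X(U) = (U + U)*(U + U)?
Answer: 1653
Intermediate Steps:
X(U) = 2 - 4*U**2 (X(U) = 2 - (U + U)*(U + U) = 2 - 2*U*2*U = 2 - 4*U**2)
X(-7) - 1*(-1847) = (2 - 4*(-7)**2) - 1*(-1847) = (2 - 4*49) + 1847 = (2 - 196) + 1847 = -194 + 1847 = 1653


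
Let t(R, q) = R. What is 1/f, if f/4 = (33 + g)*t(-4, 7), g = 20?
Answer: -1/848 ≈ -0.0011792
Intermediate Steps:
f = -848 (f = 4*((33 + 20)*(-4)) = 4*(53*(-4)) = 4*(-212) = -848)
1/f = 1/(-848) = -1/848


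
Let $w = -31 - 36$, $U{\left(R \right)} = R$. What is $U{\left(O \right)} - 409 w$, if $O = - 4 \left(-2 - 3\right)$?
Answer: $27423$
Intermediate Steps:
$O = 20$ ($O = \left(-4\right) \left(-5\right) = 20$)
$w = -67$ ($w = -31 - 36 = -67$)
$U{\left(O \right)} - 409 w = 20 - -27403 = 20 + 27403 = 27423$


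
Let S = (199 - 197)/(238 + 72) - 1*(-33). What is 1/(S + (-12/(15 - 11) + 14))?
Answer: 155/6821 ≈ 0.022724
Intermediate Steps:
S = 5116/155 (S = 2/310 + 33 = 2*(1/310) + 33 = 1/155 + 33 = 5116/155 ≈ 33.006)
1/(S + (-12/(15 - 11) + 14)) = 1/(5116/155 + (-12/(15 - 11) + 14)) = 1/(5116/155 + (-12/4 + 14)) = 1/(5116/155 + (-12*¼ + 14)) = 1/(5116/155 + (-3 + 14)) = 1/(5116/155 + 11) = 1/(6821/155) = 155/6821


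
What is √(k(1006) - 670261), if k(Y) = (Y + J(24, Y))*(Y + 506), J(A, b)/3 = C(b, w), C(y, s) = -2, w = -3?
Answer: √841739 ≈ 917.46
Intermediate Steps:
J(A, b) = -6 (J(A, b) = 3*(-2) = -6)
k(Y) = (-6 + Y)*(506 + Y) (k(Y) = (Y - 6)*(Y + 506) = (-6 + Y)*(506 + Y))
√(k(1006) - 670261) = √((-3036 + 1006² + 500*1006) - 670261) = √((-3036 + 1012036 + 503000) - 670261) = √(1512000 - 670261) = √841739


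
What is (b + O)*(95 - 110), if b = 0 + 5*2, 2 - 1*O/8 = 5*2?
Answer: 810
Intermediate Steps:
O = -64 (O = 16 - 40*2 = 16 - 8*10 = 16 - 80 = -64)
b = 10 (b = 0 + 10 = 10)
(b + O)*(95 - 110) = (10 - 64)*(95 - 110) = -54*(-15) = 810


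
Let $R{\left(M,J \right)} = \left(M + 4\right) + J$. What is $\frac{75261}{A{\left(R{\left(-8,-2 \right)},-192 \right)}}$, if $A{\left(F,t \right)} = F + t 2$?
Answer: $- \frac{25087}{130} \approx -192.98$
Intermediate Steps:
$R{\left(M,J \right)} = 4 + J + M$ ($R{\left(M,J \right)} = \left(4 + M\right) + J = 4 + J + M$)
$A{\left(F,t \right)} = F + 2 t$
$\frac{75261}{A{\left(R{\left(-8,-2 \right)},-192 \right)}} = \frac{75261}{\left(4 - 2 - 8\right) + 2 \left(-192\right)} = \frac{75261}{-6 - 384} = \frac{75261}{-390} = 75261 \left(- \frac{1}{390}\right) = - \frac{25087}{130}$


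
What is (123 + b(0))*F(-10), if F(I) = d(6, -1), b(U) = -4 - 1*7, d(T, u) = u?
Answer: -112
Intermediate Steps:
b(U) = -11 (b(U) = -4 - 7 = -11)
F(I) = -1
(123 + b(0))*F(-10) = (123 - 11)*(-1) = 112*(-1) = -112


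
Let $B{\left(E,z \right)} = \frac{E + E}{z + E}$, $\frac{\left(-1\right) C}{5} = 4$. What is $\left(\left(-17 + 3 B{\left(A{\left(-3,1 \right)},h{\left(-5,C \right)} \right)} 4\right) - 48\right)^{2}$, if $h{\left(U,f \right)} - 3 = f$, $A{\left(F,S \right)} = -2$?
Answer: $\frac{1408969}{361} \approx 3903.0$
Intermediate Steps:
$C = -20$ ($C = \left(-5\right) 4 = -20$)
$h{\left(U,f \right)} = 3 + f$
$B{\left(E,z \right)} = \frac{2 E}{E + z}$
$\left(\left(-17 + 3 B{\left(A{\left(-3,1 \right)},h{\left(-5,C \right)} \right)} 4\right) - 48\right)^{2} = \left(\left(-17 + 3 \cdot 2 \left(-2\right) \frac{1}{-2 + \left(3 - 20\right)} 4\right) - 48\right)^{2} = \left(\left(-17 + 3 \cdot 2 \left(-2\right) \frac{1}{-2 - 17} \cdot 4\right) - 48\right)^{2} = \left(\left(-17 + 3 \cdot 2 \left(-2\right) \frac{1}{-19} \cdot 4\right) - 48\right)^{2} = \left(\left(-17 + 3 \cdot 2 \left(-2\right) \left(- \frac{1}{19}\right) 4\right) - 48\right)^{2} = \left(\left(-17 + 3 \cdot \frac{4}{19} \cdot 4\right) - 48\right)^{2} = \left(\left(-17 + \frac{12}{19} \cdot 4\right) - 48\right)^{2} = \left(\left(-17 + \frac{48}{19}\right) - 48\right)^{2} = \left(- \frac{275}{19} - 48\right)^{2} = \left(- \frac{1187}{19}\right)^{2} = \frac{1408969}{361}$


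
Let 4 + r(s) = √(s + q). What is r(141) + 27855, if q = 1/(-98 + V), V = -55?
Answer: 27851 + 2*√91681/51 ≈ 27863.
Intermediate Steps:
q = -1/153 (q = 1/(-98 - 55) = 1/(-153) = -1/153 ≈ -0.0065359)
r(s) = -4 + √(-1/153 + s) (r(s) = -4 + √(s - 1/153) = -4 + √(-1/153 + s))
r(141) + 27855 = (-4 + √(-17 + 2601*141)/51) + 27855 = (-4 + √(-17 + 366741)/51) + 27855 = (-4 + √366724/51) + 27855 = (-4 + (2*√91681)/51) + 27855 = (-4 + 2*√91681/51) + 27855 = 27851 + 2*√91681/51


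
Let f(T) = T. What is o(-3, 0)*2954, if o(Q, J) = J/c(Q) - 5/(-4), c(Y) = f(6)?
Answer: 7385/2 ≈ 3692.5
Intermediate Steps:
c(Y) = 6
o(Q, J) = 5/4 + J/6 (o(Q, J) = J/6 - 5/(-4) = J*(⅙) - 5*(-¼) = J/6 + 5/4 = 5/4 + J/6)
o(-3, 0)*2954 = (5/4 + (⅙)*0)*2954 = (5/4 + 0)*2954 = (5/4)*2954 = 7385/2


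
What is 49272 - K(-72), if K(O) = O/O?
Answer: 49271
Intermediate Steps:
K(O) = 1
49272 - K(-72) = 49272 - 1*1 = 49272 - 1 = 49271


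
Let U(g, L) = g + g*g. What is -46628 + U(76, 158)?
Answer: -40776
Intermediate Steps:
U(g, L) = g + g²
-46628 + U(76, 158) = -46628 + 76*(1 + 76) = -46628 + 76*77 = -46628 + 5852 = -40776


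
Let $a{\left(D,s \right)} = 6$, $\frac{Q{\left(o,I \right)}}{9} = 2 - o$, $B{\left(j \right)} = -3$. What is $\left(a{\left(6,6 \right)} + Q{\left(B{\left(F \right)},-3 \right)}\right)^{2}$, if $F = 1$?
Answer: $2601$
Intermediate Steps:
$Q{\left(o,I \right)} = 18 - 9 o$ ($Q{\left(o,I \right)} = 9 \left(2 - o\right) = 18 - 9 o$)
$\left(a{\left(6,6 \right)} + Q{\left(B{\left(F \right)},-3 \right)}\right)^{2} = \left(6 + \left(18 - -27\right)\right)^{2} = \left(6 + \left(18 + 27\right)\right)^{2} = \left(6 + 45\right)^{2} = 51^{2} = 2601$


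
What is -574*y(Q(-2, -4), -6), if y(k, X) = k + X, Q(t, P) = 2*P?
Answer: 8036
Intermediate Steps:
y(k, X) = X + k
-574*y(Q(-2, -4), -6) = -574*(-6 + 2*(-4)) = -574*(-6 - 8) = -574*(-14) = 8036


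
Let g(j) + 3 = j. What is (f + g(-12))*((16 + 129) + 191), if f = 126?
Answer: 37296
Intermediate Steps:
g(j) = -3 + j
(f + g(-12))*((16 + 129) + 191) = (126 + (-3 - 12))*((16 + 129) + 191) = (126 - 15)*(145 + 191) = 111*336 = 37296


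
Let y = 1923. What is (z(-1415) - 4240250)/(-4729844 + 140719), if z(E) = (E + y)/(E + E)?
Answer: 5999954004/6493611875 ≈ 0.92398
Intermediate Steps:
z(E) = (1923 + E)/(2*E) (z(E) = (E + 1923)/(E + E) = (1923 + E)/((2*E)) = (1923 + E)*(1/(2*E)) = (1923 + E)/(2*E))
(z(-1415) - 4240250)/(-4729844 + 140719) = ((½)*(1923 - 1415)/(-1415) - 4240250)/(-4729844 + 140719) = ((½)*(-1/1415)*508 - 4240250)/(-4589125) = (-254/1415 - 4240250)*(-1/4589125) = -5999954004/1415*(-1/4589125) = 5999954004/6493611875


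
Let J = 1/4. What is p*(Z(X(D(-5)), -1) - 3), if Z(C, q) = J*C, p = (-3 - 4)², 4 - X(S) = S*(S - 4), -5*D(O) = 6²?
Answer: -27146/25 ≈ -1085.8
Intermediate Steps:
D(O) = -36/5 (D(O) = -⅕*6² = -⅕*36 = -36/5)
J = ¼ ≈ 0.25000
X(S) = 4 - S*(-4 + S) (X(S) = 4 - S*(S - 4) = 4 - S*(-4 + S))
p = 49 (p = (-7)² = 49)
Z(C, q) = C/4
p*(Z(X(D(-5)), -1) - 3) = 49*((4 - (-36/5)² + 4*(-36/5))/4 - 3) = 49*((4 - 1*1296/25 - 144/5)/4 - 3) = 49*((4 - 1296/25 - 144/5)/4 - 3) = 49*((¼)*(-1916/25) - 3) = 49*(-479/25 - 3) = 49*(-554/25) = -27146/25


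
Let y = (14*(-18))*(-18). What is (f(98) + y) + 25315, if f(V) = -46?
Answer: 29805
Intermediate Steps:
y = 4536 (y = -252*(-18) = 4536)
(f(98) + y) + 25315 = (-46 + 4536) + 25315 = 4490 + 25315 = 29805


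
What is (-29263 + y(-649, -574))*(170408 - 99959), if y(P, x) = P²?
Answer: 27611640162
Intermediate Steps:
(-29263 + y(-649, -574))*(170408 - 99959) = (-29263 + (-649)²)*(170408 - 99959) = (-29263 + 421201)*70449 = 391938*70449 = 27611640162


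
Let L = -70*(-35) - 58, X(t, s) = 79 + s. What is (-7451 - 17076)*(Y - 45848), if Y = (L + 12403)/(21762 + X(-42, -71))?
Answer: 4896060927791/4354 ≈ 1.1245e+9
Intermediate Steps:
L = 2392 (L = 2450 - 58 = 2392)
Y = 2959/4354 (Y = (2392 + 12403)/(21762 + (79 - 71)) = 14795/(21762 + 8) = 14795/21770 = 14795*(1/21770) = 2959/4354 ≈ 0.67960)
(-7451 - 17076)*(Y - 45848) = (-7451 - 17076)*(2959/4354 - 45848) = -24527*(-199619233/4354) = 4896060927791/4354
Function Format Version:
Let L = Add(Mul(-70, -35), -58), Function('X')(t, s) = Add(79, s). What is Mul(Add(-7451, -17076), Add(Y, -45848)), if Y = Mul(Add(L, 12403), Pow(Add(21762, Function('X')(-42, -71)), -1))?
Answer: Rational(4896060927791, 4354) ≈ 1.1245e+9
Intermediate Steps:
L = 2392 (L = Add(2450, -58) = 2392)
Y = Rational(2959, 4354) (Y = Mul(Add(2392, 12403), Pow(Add(21762, Add(79, -71)), -1)) = Mul(14795, Pow(Add(21762, 8), -1)) = Mul(14795, Pow(21770, -1)) = Mul(14795, Rational(1, 21770)) = Rational(2959, 4354) ≈ 0.67960)
Mul(Add(-7451, -17076), Add(Y, -45848)) = Mul(Add(-7451, -17076), Add(Rational(2959, 4354), -45848)) = Mul(-24527, Rational(-199619233, 4354)) = Rational(4896060927791, 4354)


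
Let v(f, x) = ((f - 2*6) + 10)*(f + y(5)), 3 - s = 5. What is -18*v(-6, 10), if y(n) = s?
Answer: -1152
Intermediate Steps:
s = -2 (s = 3 - 1*5 = 3 - 5 = -2)
y(n) = -2
v(f, x) = (-2 + f)² (v(f, x) = ((f - 2*6) + 10)*(f - 2) = ((f - 12) + 10)*(-2 + f) = ((-12 + f) + 10)*(-2 + f) = (-2 + f)*(-2 + f) = (-2 + f)²)
-18*v(-6, 10) = -18*(4 + (-6)² - 4*(-6)) = -18*(4 + 36 + 24) = -18*64 = -1152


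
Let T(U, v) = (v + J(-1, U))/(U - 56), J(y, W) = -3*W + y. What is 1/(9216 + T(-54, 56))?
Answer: 110/1013543 ≈ 0.00010853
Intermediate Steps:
J(y, W) = y - 3*W
T(U, v) = (-1 + v - 3*U)/(-56 + U) (T(U, v) = (v + (-1 - 3*U))/(U - 56) = (-1 + v - 3*U)/(-56 + U))
1/(9216 + T(-54, 56)) = 1/(9216 + (-1 + 56 - 3*(-54))/(-56 - 54)) = 1/(9216 + (-1 + 56 + 162)/(-110)) = 1/(9216 - 1/110*217) = 1/(9216 - 217/110) = 1/(1013543/110) = 110/1013543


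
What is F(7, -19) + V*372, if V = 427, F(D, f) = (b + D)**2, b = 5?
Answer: 158988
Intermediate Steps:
F(D, f) = (5 + D)**2
F(7, -19) + V*372 = (5 + 7)**2 + 427*372 = 12**2 + 158844 = 144 + 158844 = 158988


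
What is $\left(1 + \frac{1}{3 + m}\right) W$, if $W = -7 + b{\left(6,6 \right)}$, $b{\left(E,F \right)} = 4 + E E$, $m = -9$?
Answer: $\frac{55}{2} \approx 27.5$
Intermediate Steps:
$b{\left(E,F \right)} = 4 + E^{2}$
$W = 33$ ($W = -7 + \left(4 + 6^{2}\right) = -7 + \left(4 + 36\right) = -7 + 40 = 33$)
$\left(1 + \frac{1}{3 + m}\right) W = \left(1 + \frac{1}{3 - 9}\right) 33 = \left(1 + \frac{1}{-6}\right) 33 = \left(1 - \frac{1}{6}\right) 33 = \frac{5}{6} \cdot 33 = \frac{55}{2}$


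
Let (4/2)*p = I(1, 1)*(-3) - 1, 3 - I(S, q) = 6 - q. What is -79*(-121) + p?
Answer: 19123/2 ≈ 9561.5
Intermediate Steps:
I(S, q) = -3 + q (I(S, q) = 3 - (6 - q) = 3 + (-6 + q) = -3 + q)
p = 5/2 (p = ((-3 + 1)*(-3) - 1)/2 = (-2*(-3) - 1)/2 = (6 - 1)/2 = (1/2)*5 = 5/2 ≈ 2.5000)
-79*(-121) + p = -79*(-121) + 5/2 = 9559 + 5/2 = 19123/2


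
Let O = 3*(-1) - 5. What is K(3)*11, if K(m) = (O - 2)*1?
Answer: -110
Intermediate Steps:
O = -8 (O = -3 - 5 = -8)
K(m) = -10 (K(m) = (-8 - 2)*1 = -10*1 = -10)
K(3)*11 = -10*11 = -110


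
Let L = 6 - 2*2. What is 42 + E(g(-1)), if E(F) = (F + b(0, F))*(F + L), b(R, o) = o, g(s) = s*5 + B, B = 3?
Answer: 42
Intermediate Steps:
g(s) = 3 + 5*s (g(s) = s*5 + 3 = 5*s + 3 = 3 + 5*s)
L = 2 (L = 6 - 4 = 2)
E(F) = 2*F*(2 + F) (E(F) = (F + F)*(F + 2) = (2*F)*(2 + F) = 2*F*(2 + F))
42 + E(g(-1)) = 42 + 2*(3 + 5*(-1))*(2 + (3 + 5*(-1))) = 42 + 2*(3 - 5)*(2 + (3 - 5)) = 42 + 2*(-2)*(2 - 2) = 42 + 2*(-2)*0 = 42 + 0 = 42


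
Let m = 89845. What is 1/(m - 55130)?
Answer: 1/34715 ≈ 2.8806e-5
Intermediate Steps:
1/(m - 55130) = 1/(89845 - 55130) = 1/34715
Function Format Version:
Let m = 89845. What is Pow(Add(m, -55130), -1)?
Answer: Rational(1, 34715) ≈ 2.8806e-5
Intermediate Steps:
Pow(Add(m, -55130), -1) = Pow(Add(89845, -55130), -1) = Pow(34715, -1) = Rational(1, 34715)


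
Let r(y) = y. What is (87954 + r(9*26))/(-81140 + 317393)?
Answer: 29396/78751 ≈ 0.37328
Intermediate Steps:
(87954 + r(9*26))/(-81140 + 317393) = (87954 + 9*26)/(-81140 + 317393) = (87954 + 234)/236253 = 88188*(1/236253) = 29396/78751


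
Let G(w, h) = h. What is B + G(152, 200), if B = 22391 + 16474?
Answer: 39065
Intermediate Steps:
B = 38865
B + G(152, 200) = 38865 + 200 = 39065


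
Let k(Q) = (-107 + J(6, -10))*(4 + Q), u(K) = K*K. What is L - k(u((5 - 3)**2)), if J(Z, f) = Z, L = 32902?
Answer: 34922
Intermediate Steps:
u(K) = K**2
k(Q) = -404 - 101*Q (k(Q) = (-107 + 6)*(4 + Q) = -101*(4 + Q) = -404 - 101*Q)
L - k(u((5 - 3)**2)) = 32902 - (-404 - 101*(5 - 3)**4) = 32902 - (-404 - 101*(2**2)**2) = 32902 - (-404 - 101*4**2) = 32902 - (-404 - 101*16) = 32902 - (-404 - 1616) = 32902 - 1*(-2020) = 32902 + 2020 = 34922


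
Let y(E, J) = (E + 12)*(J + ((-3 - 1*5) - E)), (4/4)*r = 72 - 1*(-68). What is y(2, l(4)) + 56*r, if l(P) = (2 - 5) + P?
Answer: 7714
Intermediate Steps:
l(P) = -3 + P
r = 140 (r = 72 - 1*(-68) = 72 + 68 = 140)
y(E, J) = (12 + E)*(-8 + J - E) (y(E, J) = (12 + E)*(J + ((-3 - 5) - E)) = (12 + E)*(J + (-8 - E)) = (12 + E)*(-8 + J - E))
y(2, l(4)) + 56*r = (-96 - 1*2**2 - 20*2 + 12*(-3 + 4) + 2*(-3 + 4)) + 56*140 = (-96 - 1*4 - 40 + 12*1 + 2*1) + 7840 = (-96 - 4 - 40 + 12 + 2) + 7840 = -126 + 7840 = 7714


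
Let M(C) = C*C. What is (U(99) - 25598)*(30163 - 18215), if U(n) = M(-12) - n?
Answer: -305307244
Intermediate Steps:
M(C) = C²
U(n) = 144 - n (U(n) = (-12)² - n = 144 - n)
(U(99) - 25598)*(30163 - 18215) = ((144 - 1*99) - 25598)*(30163 - 18215) = ((144 - 99) - 25598)*11948 = (45 - 25598)*11948 = -25553*11948 = -305307244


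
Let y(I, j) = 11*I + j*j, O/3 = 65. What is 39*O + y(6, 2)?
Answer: 7675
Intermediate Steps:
O = 195 (O = 3*65 = 195)
y(I, j) = j² + 11*I (y(I, j) = 11*I + j² = j² + 11*I)
39*O + y(6, 2) = 39*195 + (2² + 11*6) = 7605 + (4 + 66) = 7605 + 70 = 7675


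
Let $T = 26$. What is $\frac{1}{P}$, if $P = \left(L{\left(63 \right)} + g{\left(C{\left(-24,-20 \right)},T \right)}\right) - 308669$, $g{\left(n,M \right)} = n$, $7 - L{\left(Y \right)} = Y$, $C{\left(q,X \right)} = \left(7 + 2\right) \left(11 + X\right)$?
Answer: $- \frac{1}{308806} \approx -3.2383 \cdot 10^{-6}$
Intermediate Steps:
$C{\left(q,X \right)} = 99 + 9 X$ ($C{\left(q,X \right)} = 9 \left(11 + X\right) = 99 + 9 X$)
$L{\left(Y \right)} = 7 - Y$
$P = -308806$ ($P = \left(\left(7 - 63\right) + \left(99 + 9 \left(-20\right)\right)\right) - 308669 = \left(\left(7 - 63\right) + \left(99 - 180\right)\right) - 308669 = \left(-56 - 81\right) - 308669 = -137 - 308669 = -308806$)
$\frac{1}{P} = \frac{1}{-308806} = - \frac{1}{308806}$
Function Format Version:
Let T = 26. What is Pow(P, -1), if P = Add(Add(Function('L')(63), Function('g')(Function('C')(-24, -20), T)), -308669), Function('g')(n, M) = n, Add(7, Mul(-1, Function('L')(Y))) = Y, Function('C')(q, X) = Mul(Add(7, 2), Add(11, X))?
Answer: Rational(-1, 308806) ≈ -3.2383e-6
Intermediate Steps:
Function('C')(q, X) = Add(99, Mul(9, X)) (Function('C')(q, X) = Mul(9, Add(11, X)) = Add(99, Mul(9, X)))
Function('L')(Y) = Add(7, Mul(-1, Y))
P = -308806 (P = Add(Add(Add(7, Mul(-1, 63)), Add(99, Mul(9, -20))), -308669) = Add(Add(Add(7, -63), Add(99, -180)), -308669) = Add(Add(-56, -81), -308669) = Add(-137, -308669) = -308806)
Pow(P, -1) = Pow(-308806, -1) = Rational(-1, 308806)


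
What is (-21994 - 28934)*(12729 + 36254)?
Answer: -2494606224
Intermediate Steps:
(-21994 - 28934)*(12729 + 36254) = -50928*48983 = -2494606224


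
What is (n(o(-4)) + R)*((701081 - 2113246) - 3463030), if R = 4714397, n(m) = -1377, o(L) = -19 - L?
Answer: -22976891538900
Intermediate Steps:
(n(o(-4)) + R)*((701081 - 2113246) - 3463030) = (-1377 + 4714397)*((701081 - 2113246) - 3463030) = 4713020*(-1412165 - 3463030) = 4713020*(-4875195) = -22976891538900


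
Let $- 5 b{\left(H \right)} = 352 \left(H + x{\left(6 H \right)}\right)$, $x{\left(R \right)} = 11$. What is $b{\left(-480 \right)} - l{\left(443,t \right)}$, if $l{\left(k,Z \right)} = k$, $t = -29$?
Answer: $\frac{162873}{5} \approx 32575.0$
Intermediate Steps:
$b{\left(H \right)} = - \frac{3872}{5} - \frac{352 H}{5}$ ($b{\left(H \right)} = - \frac{352 \left(H + 11\right)}{5} = - \frac{352 \left(11 + H\right)}{5} = - \frac{3872 + 352 H}{5} = - \frac{3872}{5} - \frac{352 H}{5}$)
$b{\left(-480 \right)} - l{\left(443,t \right)} = \left(- \frac{3872}{5} - -33792\right) - 443 = \left(- \frac{3872}{5} + 33792\right) - 443 = \frac{165088}{5} - 443 = \frac{162873}{5}$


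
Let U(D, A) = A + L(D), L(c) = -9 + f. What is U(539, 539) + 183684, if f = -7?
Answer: 184207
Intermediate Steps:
L(c) = -16 (L(c) = -9 - 7 = -16)
U(D, A) = -16 + A (U(D, A) = A - 16 = -16 + A)
U(539, 539) + 183684 = (-16 + 539) + 183684 = 523 + 183684 = 184207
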